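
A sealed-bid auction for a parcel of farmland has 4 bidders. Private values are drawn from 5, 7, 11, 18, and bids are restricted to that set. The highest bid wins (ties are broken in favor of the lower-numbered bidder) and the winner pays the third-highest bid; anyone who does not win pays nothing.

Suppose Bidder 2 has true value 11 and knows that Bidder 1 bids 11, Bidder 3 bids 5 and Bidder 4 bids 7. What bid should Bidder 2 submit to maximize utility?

18

Bid 5: loses, pays 0, utility 0.
Bid 7: loses, pays 0, utility 0.
Bid 11: loses, pays 0, utility 0.
Bid 18: wins, pays 7, utility 11 - 7 = 4.
The best choice is 18 with utility 4.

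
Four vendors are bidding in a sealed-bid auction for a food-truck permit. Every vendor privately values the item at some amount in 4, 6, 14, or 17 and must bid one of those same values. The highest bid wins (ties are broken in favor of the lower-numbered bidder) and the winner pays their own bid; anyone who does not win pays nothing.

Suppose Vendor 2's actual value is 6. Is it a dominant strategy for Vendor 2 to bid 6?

Check each profile of the others' bids and compare truth against every alternative bid.
Others bid (4, 4, 4): truth gives 0, best alternative gives 0.
Others bid (4, 4, 6): truth gives 0, best alternative gives 0.
Others bid (4, 4, 14): truth gives 0, best alternative gives 0.
Others bid (4, 4, 17): truth gives 0, best alternative gives 0.
Others bid (4, 6, 4): truth gives 0, best alternative gives 0.
Others bid (4, 6, 6): truth gives 0, best alternative gives 0.
(Remaining 58 profiles checked similarly; truth is weakly best in each.)
In every case the truthful bid is at least as good as any alternative, so it is a dominant strategy.

Yes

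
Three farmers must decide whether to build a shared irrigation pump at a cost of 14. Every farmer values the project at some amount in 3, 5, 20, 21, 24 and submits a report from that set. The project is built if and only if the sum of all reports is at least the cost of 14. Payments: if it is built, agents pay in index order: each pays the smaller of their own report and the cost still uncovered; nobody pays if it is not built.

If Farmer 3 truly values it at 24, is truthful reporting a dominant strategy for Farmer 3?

Yes

Check each profile of the others' reports and compare truth against every alternative report.
Others report (3, 20): truth gives 24, best alternative gives 24.
Others report (3, 21): truth gives 24, best alternative gives 24.
Others report (3, 24): truth gives 24, best alternative gives 24.
Others report (5, 20): truth gives 24, best alternative gives 24.
Others report (5, 21): truth gives 24, best alternative gives 24.
Others report (5, 24): truth gives 24, best alternative gives 24.
(Remaining 19 profiles checked similarly; truth is weakly best in each.)
In every case the truthful report is at least as good as any alternative, so it is a dominant strategy.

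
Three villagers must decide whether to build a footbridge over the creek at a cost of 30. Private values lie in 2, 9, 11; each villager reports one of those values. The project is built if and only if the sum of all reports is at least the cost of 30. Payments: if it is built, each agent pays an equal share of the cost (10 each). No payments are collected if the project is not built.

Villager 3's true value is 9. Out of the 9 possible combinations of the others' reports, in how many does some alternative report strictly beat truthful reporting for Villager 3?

1

Others report (11, 11): truth gives -1; report 2 gives 0 > -1. Violating.
Others report (2, 2): truth gives 0; no alternative beats it.
Others report (2, 9): truth gives 0; no alternative beats it.
(Checking all 9 profiles: 1 has a profitable deviation, 8 do not.)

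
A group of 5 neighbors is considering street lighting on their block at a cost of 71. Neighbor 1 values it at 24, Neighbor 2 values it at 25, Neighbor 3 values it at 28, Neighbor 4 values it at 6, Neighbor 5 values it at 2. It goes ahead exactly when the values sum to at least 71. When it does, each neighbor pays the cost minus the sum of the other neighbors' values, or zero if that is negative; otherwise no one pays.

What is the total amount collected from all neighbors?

35

Total value 85 ≥ cost 71, so it is built.
Neighbor 1: others sum to 61; max(0, 71 - 61) = 10.
Neighbor 2: others sum to 60; max(0, 71 - 60) = 11.
Neighbor 3: others sum to 57; max(0, 71 - 57) = 14.
Neighbor 4: others sum to 79; max(0, 71 - 79) = 0.
Neighbor 5: others sum to 83; max(0, 71 - 83) = 0.
Total collected = 10 + 11 + 14 + 0 + 0 = 35.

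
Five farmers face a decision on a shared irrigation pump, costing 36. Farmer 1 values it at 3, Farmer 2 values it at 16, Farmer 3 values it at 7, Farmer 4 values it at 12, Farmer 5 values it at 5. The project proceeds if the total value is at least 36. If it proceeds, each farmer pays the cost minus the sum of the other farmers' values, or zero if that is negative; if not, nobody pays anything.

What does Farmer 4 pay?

Total value 43 ≥ cost 36, so the project is built.
The other farmers' values sum to 31.
Cost minus that sum is 36 - 31 = 5.

5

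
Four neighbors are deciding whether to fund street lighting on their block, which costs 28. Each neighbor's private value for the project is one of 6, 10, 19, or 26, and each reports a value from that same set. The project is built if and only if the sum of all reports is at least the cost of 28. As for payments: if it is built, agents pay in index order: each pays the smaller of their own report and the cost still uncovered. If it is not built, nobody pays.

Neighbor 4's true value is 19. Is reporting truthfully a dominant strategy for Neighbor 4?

Yes

Check each profile of the others' reports and compare truth against every alternative report.
Others report (6, 6, 19): truth gives 19, best alternative gives 19.
Others report (6, 6, 26): truth gives 19, best alternative gives 19.
Others report (6, 10, 19): truth gives 19, best alternative gives 19.
Others report (6, 10, 26): truth gives 19, best alternative gives 19.
Others report (6, 19, 6): truth gives 19, best alternative gives 19.
Others report (6, 19, 10): truth gives 19, best alternative gives 19.
(Remaining 58 profiles checked similarly; truth is weakly best in each.)
In every case the truthful report is at least as good as any alternative, so it is a dominant strategy.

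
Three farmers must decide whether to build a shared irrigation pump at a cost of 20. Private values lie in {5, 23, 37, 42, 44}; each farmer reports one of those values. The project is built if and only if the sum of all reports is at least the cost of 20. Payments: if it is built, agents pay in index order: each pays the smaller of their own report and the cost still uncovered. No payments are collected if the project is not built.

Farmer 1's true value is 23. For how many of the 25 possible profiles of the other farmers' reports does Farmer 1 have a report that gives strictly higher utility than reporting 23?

Others report (5, 23): truth gives 3; report 5 gives 18 > 3. Violating.
Others report (5, 37): truth gives 3; report 5 gives 18 > 3. Violating.
Others report (5, 42): truth gives 3; report 5 gives 18 > 3. Violating.
Others report (5, 44): truth gives 3; report 5 gives 18 > 3. Violating.
Others report (5, 5): truth gives 3; no alternative beats it.
(Checking all 25 profiles: 24 have a profitable deviation, 1 does not.)

24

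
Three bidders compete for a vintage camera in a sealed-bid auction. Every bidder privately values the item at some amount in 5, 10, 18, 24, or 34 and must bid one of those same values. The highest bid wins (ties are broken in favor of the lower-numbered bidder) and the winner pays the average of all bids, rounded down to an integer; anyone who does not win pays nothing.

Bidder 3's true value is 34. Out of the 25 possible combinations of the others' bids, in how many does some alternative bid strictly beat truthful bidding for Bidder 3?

Others bid (5, 5): truth gives 20; bid 10 gives 28 > 20. Violating.
Others bid (5, 10): truth gives 18; bid 18 gives 23 > 18. Violating.
Others bid (5, 18): truth gives 15; bid 24 gives 19 > 15. Violating.
Others bid (10, 5): truth gives 18; bid 18 gives 23 > 18. Violating.
Others bid (5, 24): truth gives 13; no alternative beats it.
Others bid (5, 34): truth gives 0; no alternative beats it.
(Checking all 25 profiles: 9 have a profitable deviation, 16 do not.)

9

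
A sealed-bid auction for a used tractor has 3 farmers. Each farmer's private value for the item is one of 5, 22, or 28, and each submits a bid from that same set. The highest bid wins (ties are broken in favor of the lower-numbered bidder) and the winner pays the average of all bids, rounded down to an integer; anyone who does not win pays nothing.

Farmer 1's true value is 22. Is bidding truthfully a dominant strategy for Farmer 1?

Consider the case where Farmer 2 bids 5 and Farmer 3 bids 5.
Truthful bid 22: wins, pays 10, utility 22 - 10 = 12.
Bid 5 instead: wins, pays 5, utility 22 - 5 = 17.
Since 17 > 12, bidding 5 is strictly better here, so truthful bidding is not dominant.

No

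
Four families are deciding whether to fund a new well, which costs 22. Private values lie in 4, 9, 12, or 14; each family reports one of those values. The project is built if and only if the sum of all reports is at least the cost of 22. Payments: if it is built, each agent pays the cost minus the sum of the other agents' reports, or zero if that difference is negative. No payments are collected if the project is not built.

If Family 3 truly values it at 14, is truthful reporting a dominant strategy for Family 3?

Check each profile of the others' reports and compare truth against every alternative report.
Others report (4, 4, 14): truth gives 14, best alternative gives 14.
Others report (4, 9, 9): truth gives 14, best alternative gives 14.
Others report (4, 9, 12): truth gives 14, best alternative gives 14.
Others report (4, 9, 14): truth gives 14, best alternative gives 14.
Others report (4, 12, 9): truth gives 14, best alternative gives 14.
Others report (4, 12, 12): truth gives 14, best alternative gives 14.
(Remaining 58 profiles checked similarly; truth is weakly best in each.)
In every case the truthful report is at least as good as any alternative, so it is a dominant strategy.

Yes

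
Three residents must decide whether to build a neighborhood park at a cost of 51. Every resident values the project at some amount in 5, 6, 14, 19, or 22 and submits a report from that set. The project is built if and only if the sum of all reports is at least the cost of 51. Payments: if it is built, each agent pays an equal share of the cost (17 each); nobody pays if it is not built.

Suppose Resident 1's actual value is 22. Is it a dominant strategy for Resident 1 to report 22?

Check each profile of the others' reports and compare truth against every alternative report.
Others report (14, 19): truth gives 5, best alternative gives 5.
Others report (14, 22): truth gives 5, best alternative gives 5.
Others report (19, 14): truth gives 5, best alternative gives 5.
Others report (19, 19): truth gives 5, best alternative gives 5.
Others report (19, 22): truth gives 5, best alternative gives 5.
Others report (22, 14): truth gives 5, best alternative gives 5.
(Remaining 19 profiles checked similarly; truth is weakly best in each.)
In every case the truthful report is at least as good as any alternative, so it is a dominant strategy.

Yes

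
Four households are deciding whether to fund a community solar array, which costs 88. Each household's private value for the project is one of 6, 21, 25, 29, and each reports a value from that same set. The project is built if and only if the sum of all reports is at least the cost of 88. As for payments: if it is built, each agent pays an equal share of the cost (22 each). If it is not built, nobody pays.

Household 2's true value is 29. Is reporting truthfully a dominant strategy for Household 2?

Check each profile of the others' reports and compare truth against every alternative report.
Others report (6, 25, 29): truth gives 7, best alternative gives 0.
Others report (6, 29, 25): truth gives 7, best alternative gives 0.
Others report (25, 6, 29): truth gives 7, best alternative gives 0.
Others report (25, 29, 6): truth gives 7, best alternative gives 0.
Others report (29, 6, 25): truth gives 7, best alternative gives 0.
Others report (29, 25, 6): truth gives 7, best alternative gives 0.
(Remaining 58 profiles checked similarly; truth is weakly best in each.)
In every case the truthful report is at least as good as any alternative, so it is a dominant strategy.

Yes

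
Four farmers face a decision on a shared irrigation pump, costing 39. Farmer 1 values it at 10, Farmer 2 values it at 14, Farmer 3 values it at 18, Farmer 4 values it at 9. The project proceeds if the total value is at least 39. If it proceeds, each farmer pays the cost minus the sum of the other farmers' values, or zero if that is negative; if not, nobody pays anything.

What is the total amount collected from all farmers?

8

Total value 51 ≥ cost 39, so it is built.
Farmer 1: others sum to 41; max(0, 39 - 41) = 0.
Farmer 2: others sum to 37; max(0, 39 - 37) = 2.
Farmer 3: others sum to 33; max(0, 39 - 33) = 6.
Farmer 4: others sum to 42; max(0, 39 - 42) = 0.
Total collected = 0 + 2 + 6 + 0 = 8.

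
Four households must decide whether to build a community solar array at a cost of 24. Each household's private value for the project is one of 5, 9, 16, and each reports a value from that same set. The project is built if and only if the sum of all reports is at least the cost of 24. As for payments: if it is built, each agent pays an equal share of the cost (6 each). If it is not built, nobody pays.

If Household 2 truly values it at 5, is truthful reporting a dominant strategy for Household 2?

Yes

Check each profile of the others' reports and compare truth against every alternative report.
Others report (5, 5, 5): truth gives 0, best alternative gives -1.
Others report (5, 5, 9): truth gives -1, best alternative gives -1.
Others report (5, 5, 16): truth gives -1, best alternative gives -1.
Others report (5, 9, 5): truth gives -1, best alternative gives -1.
Others report (5, 9, 9): truth gives -1, best alternative gives -1.
Others report (5, 9, 16): truth gives -1, best alternative gives -1.
(Remaining 21 profiles checked similarly; truth is weakly best in each.)
In every case the truthful report is at least as good as any alternative, so it is a dominant strategy.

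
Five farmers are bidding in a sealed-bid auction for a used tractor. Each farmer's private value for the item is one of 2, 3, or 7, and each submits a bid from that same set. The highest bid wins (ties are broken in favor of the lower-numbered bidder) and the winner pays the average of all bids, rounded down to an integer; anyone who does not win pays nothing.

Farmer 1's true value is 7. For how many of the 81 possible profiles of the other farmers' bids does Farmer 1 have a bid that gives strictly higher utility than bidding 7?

15

Others bid (2, 2, 2, 2): truth gives 4; bid 2 gives 5 > 4. Violating.
Others bid (2, 2, 2, 3): truth gives 4; bid 3 gives 5 > 4. Violating.
Others bid (2, 2, 3, 2): truth gives 4; bid 3 gives 5 > 4. Violating.
Others bid (2, 2, 3, 3): truth gives 4; bid 3 gives 5 > 4. Violating.
Others bid (2, 2, 2, 7): truth gives 3; no alternative beats it.
Others bid (2, 2, 3, 7): truth gives 3; no alternative beats it.
(Checking all 81 profiles: 15 have a profitable deviation, 66 do not.)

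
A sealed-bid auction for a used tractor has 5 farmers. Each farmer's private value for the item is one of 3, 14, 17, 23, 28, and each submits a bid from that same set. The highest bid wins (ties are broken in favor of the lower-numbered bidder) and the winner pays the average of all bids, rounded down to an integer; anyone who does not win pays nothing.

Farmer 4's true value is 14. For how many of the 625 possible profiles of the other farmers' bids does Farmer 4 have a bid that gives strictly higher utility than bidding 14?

Others bid (3, 3, 3, 17): truth gives 0; bid 17 gives 6 > 0. Violating.
Others bid (3, 3, 3, 23): truth gives 0; bid 23 gives 3 > 0. Violating.
Others bid (3, 3, 3, 28): truth gives 0; bid 28 gives 1 > 0. Violating.
Others bid (3, 3, 14, 3): truth gives 0; bid 17 gives 6 > 0. Violating.
Others bid (3, 3, 3, 3): truth gives 9; no alternative beats it.
Others bid (3, 3, 3, 14): truth gives 7; no alternative beats it.
(Checking all 625 profiles: 49 have a profitable deviation, 576 do not.)

49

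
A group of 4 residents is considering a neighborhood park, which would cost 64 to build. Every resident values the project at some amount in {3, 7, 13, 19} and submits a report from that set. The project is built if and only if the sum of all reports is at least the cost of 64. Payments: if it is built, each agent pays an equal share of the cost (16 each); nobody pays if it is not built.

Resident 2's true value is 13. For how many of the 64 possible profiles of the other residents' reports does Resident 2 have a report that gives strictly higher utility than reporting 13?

4

Others report (13, 19, 19): truth gives -3; report 3 gives 0 > -3. Violating.
Others report (19, 13, 19): truth gives -3; report 3 gives 0 > -3. Violating.
Others report (19, 19, 13): truth gives -3; report 3 gives 0 > -3. Violating.
Others report (19, 19, 19): truth gives -3; report 3 gives 0 > -3. Violating.
Others report (3, 3, 3): truth gives 0; no alternative beats it.
Others report (3, 3, 7): truth gives 0; no alternative beats it.
(Checking all 64 profiles: 4 have a profitable deviation, 60 do not.)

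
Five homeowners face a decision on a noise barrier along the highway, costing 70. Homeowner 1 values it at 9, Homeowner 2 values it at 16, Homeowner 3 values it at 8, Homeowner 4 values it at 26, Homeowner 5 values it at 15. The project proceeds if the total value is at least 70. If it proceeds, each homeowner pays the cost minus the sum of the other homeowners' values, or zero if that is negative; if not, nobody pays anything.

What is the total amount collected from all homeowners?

54

Total value 74 ≥ cost 70, so it is built.
Homeowner 1: others sum to 65; max(0, 70 - 65) = 5.
Homeowner 2: others sum to 58; max(0, 70 - 58) = 12.
Homeowner 3: others sum to 66; max(0, 70 - 66) = 4.
Homeowner 4: others sum to 48; max(0, 70 - 48) = 22.
Homeowner 5: others sum to 59; max(0, 70 - 59) = 11.
Total collected = 5 + 12 + 4 + 22 + 11 = 54.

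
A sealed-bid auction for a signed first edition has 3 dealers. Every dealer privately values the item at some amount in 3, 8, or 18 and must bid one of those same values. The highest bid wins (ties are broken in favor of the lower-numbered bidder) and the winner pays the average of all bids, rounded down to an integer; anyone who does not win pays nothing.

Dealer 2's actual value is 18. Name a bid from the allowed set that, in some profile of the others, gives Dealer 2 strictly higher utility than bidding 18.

Suppose Dealer 1 bids 3 and Dealer 3 bids 3.
Bid 18: wins, pays 8, utility 18 - 8 = 10.
Bid 8: wins, pays 4, utility 18 - 4 = 14.
So bidding 8 beats truth here (14 > 10).

8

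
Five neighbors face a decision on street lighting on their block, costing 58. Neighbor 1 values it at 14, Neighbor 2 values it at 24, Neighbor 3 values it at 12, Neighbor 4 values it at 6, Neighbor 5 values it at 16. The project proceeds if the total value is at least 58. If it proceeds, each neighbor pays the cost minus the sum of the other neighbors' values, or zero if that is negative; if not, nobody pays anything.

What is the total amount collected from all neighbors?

Total value 72 ≥ cost 58, so it is built.
Neighbor 1: others sum to 58; max(0, 58 - 58) = 0.
Neighbor 2: others sum to 48; max(0, 58 - 48) = 10.
Neighbor 3: others sum to 60; max(0, 58 - 60) = 0.
Neighbor 4: others sum to 66; max(0, 58 - 66) = 0.
Neighbor 5: others sum to 56; max(0, 58 - 56) = 2.
Total collected = 0 + 10 + 0 + 0 + 2 = 12.

12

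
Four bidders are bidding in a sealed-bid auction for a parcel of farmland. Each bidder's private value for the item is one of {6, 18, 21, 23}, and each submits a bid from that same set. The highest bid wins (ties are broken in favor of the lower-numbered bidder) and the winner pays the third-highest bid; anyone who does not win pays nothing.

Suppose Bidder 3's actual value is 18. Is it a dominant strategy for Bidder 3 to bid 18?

No

Consider the case where Bidder 1 bids 6, Bidder 2 bids 6 and Bidder 4 bids 21.
Truthful bid 18: loses, pays 0, utility 0.
Bid 21 instead: wins, pays 6, utility 18 - 6 = 12.
Since 12 > 0, bidding 21 is strictly better here, so truthful bidding is not dominant.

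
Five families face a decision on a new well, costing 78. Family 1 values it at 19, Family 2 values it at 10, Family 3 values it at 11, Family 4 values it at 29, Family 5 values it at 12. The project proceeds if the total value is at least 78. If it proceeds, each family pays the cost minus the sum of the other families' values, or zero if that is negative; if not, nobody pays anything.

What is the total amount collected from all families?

Total value 81 ≥ cost 78, so it is built.
Family 1: others sum to 62; max(0, 78 - 62) = 16.
Family 2: others sum to 71; max(0, 78 - 71) = 7.
Family 3: others sum to 70; max(0, 78 - 70) = 8.
Family 4: others sum to 52; max(0, 78 - 52) = 26.
Family 5: others sum to 69; max(0, 78 - 69) = 9.
Total collected = 16 + 7 + 8 + 26 + 9 = 66.

66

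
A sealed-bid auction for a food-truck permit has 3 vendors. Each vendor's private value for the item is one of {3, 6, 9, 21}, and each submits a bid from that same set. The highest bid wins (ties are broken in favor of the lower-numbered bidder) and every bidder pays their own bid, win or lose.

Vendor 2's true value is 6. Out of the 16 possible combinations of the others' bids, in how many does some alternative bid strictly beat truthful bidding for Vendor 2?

14

Others bid (3, 9): truth gives -6; bid 3 gives -3 > -6. Violating.
Others bid (3, 21): truth gives -6; bid 3 gives -3 > -6. Violating.
Others bid (6, 3): truth gives -6; bid 3 gives -3 > -6. Violating.
Others bid (6, 6): truth gives -6; bid 3 gives -3 > -6. Violating.
Others bid (3, 3): truth gives 0; no alternative beats it.
Others bid (3, 6): truth gives 0; no alternative beats it.
(Checking all 16 profiles: 14 have a profitable deviation, 2 do not.)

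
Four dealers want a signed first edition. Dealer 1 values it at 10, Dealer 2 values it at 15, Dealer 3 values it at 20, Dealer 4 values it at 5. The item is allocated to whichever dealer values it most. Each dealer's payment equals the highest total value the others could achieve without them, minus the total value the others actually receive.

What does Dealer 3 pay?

15

Dealer 3 has the highest value and receives the item.
Without Dealer 3, the item would go to the next-highest value, 15, so the others could achieve 15.
With Dealer 3 present and winning, the others receive nothing, so their total is 0.
Payment = 15 - 0 = 15.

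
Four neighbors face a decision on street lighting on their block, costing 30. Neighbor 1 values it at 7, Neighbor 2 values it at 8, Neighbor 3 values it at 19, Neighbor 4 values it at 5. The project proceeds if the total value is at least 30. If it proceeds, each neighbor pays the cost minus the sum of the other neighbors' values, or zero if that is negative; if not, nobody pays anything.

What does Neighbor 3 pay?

10

Total value 39 ≥ cost 30, so the project is built.
The other neighbors' values sum to 20.
Cost minus that sum is 30 - 20 = 10.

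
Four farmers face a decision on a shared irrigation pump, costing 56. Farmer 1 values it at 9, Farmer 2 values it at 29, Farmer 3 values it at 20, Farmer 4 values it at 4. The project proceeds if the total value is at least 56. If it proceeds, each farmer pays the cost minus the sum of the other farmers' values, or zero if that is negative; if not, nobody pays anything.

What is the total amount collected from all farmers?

40

Total value 62 ≥ cost 56, so it is built.
Farmer 1: others sum to 53; max(0, 56 - 53) = 3.
Farmer 2: others sum to 33; max(0, 56 - 33) = 23.
Farmer 3: others sum to 42; max(0, 56 - 42) = 14.
Farmer 4: others sum to 58; max(0, 56 - 58) = 0.
Total collected = 3 + 23 + 14 + 0 = 40.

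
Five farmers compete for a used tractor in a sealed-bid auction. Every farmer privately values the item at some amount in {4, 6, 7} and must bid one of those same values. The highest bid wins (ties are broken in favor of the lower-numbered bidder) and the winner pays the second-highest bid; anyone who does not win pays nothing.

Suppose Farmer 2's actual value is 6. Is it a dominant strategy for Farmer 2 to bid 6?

Check each profile of the others' bids and compare truth against every alternative bid.
Others bid (4, 4, 4, 4): truth gives 2, best alternative gives 2.
Others bid (4, 4, 4, 6): truth gives 0, best alternative gives 0.
Others bid (4, 4, 4, 7): truth gives 0, best alternative gives 0.
Others bid (4, 4, 6, 4): truth gives 0, best alternative gives 0.
Others bid (4, 4, 6, 6): truth gives 0, best alternative gives 0.
Others bid (4, 4, 6, 7): truth gives 0, best alternative gives 0.
(Remaining 75 profiles checked similarly; truth is weakly best in each.)
In every case the truthful bid is at least as good as any alternative, so it is a dominant strategy.

Yes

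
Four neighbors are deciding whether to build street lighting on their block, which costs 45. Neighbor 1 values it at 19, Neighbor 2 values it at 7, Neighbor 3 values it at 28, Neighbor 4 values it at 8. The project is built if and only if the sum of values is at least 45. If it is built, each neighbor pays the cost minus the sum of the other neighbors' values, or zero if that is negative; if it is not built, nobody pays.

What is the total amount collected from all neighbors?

Total value 62 ≥ cost 45, so it is built.
Neighbor 1: others sum to 43; max(0, 45 - 43) = 2.
Neighbor 2: others sum to 55; max(0, 45 - 55) = 0.
Neighbor 3: others sum to 34; max(0, 45 - 34) = 11.
Neighbor 4: others sum to 54; max(0, 45 - 54) = 0.
Total collected = 2 + 0 + 11 + 0 = 13.

13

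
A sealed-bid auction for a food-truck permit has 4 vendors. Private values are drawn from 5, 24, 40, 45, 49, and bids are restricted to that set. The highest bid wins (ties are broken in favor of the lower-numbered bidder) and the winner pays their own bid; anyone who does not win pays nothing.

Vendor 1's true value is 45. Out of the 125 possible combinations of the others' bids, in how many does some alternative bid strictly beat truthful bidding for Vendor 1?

27

Others bid (5, 5, 5): truth gives 0; bid 5 gives 40 > 0. Violating.
Others bid (5, 5, 24): truth gives 0; bid 24 gives 21 > 0. Violating.
Others bid (5, 5, 40): truth gives 0; bid 40 gives 5 > 0. Violating.
Others bid (5, 24, 5): truth gives 0; bid 24 gives 21 > 0. Violating.
Others bid (5, 5, 45): truth gives 0; no alternative beats it.
Others bid (5, 5, 49): truth gives 0; no alternative beats it.
(Checking all 125 profiles: 27 have a profitable deviation, 98 do not.)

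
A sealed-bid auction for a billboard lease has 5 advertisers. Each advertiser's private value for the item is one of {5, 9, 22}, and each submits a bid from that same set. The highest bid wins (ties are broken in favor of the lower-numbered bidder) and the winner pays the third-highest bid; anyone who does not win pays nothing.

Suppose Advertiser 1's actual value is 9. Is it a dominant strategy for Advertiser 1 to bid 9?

No

Consider the case where Advertiser 2 bids 5, Advertiser 3 bids 5, Advertiser 4 bids 5 and Advertiser 5 bids 22.
Truthful bid 9: loses, pays 0, utility 0.
Bid 22 instead: wins, pays 5, utility 9 - 5 = 4.
Since 4 > 0, bidding 22 is strictly better here, so truthful bidding is not dominant.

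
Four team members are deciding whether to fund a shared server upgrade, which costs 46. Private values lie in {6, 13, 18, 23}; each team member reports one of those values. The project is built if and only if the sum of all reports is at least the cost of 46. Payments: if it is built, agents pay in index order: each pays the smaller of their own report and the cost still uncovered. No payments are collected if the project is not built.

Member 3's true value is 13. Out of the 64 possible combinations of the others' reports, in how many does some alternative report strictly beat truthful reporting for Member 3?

Others report (6, 13, 23): truth gives 0; report 6 gives 7 > 0. Violating.
Others report (6, 18, 18): truth gives 0; report 6 gives 7 > 0. Violating.
Others report (6, 18, 23): truth gives 0; report 6 gives 7 > 0. Violating.
Others report (6, 23, 13): truth gives 0; report 6 gives 7 > 0. Violating.
Others report (6, 6, 6): truth gives 0; no alternative beats it.
Others report (6, 6, 13): truth gives 0; no alternative beats it.
(Checking all 64 profiles: 32 have a profitable deviation, 32 do not.)

32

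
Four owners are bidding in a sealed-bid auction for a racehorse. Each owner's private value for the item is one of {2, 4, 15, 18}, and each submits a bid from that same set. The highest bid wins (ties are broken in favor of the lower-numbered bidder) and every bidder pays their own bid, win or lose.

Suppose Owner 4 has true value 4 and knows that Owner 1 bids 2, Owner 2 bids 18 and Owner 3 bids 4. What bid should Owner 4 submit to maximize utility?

Bid 2: loses but pays 2, utility -2.
Bid 4: loses but pays 4, utility -4.
Bid 15: loses but pays 15, utility -15.
Bid 18: loses but pays 18, utility -18.
The best choice is 2 with utility -2.

2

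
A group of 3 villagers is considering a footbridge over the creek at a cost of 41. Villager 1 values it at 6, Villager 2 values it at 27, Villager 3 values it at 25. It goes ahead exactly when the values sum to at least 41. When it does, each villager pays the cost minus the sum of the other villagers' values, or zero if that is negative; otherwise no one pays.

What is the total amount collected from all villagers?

Total value 58 ≥ cost 41, so it is built.
Villager 1: others sum to 52; max(0, 41 - 52) = 0.
Villager 2: others sum to 31; max(0, 41 - 31) = 10.
Villager 3: others sum to 33; max(0, 41 - 33) = 8.
Total collected = 0 + 10 + 8 = 18.

18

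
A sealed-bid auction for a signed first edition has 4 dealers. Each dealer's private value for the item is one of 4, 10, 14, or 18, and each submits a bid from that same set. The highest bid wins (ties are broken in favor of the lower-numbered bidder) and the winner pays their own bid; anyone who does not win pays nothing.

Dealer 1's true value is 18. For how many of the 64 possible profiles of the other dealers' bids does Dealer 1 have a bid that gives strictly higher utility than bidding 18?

Others bid (4, 4, 4): truth gives 0; bid 4 gives 14 > 0. Violating.
Others bid (4, 4, 10): truth gives 0; bid 10 gives 8 > 0. Violating.
Others bid (4, 4, 14): truth gives 0; bid 14 gives 4 > 0. Violating.
Others bid (4, 10, 4): truth gives 0; bid 10 gives 8 > 0. Violating.
Others bid (4, 4, 18): truth gives 0; no alternative beats it.
Others bid (4, 10, 18): truth gives 0; no alternative beats it.
(Checking all 64 profiles: 27 have a profitable deviation, 37 do not.)

27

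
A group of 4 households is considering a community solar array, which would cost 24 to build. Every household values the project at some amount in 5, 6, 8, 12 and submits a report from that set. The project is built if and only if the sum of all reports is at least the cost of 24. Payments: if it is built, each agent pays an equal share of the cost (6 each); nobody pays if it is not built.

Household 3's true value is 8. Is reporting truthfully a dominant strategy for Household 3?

No

Consider the case where Household 1 reports 5, Household 2 reports 5 and Household 4 reports 5.
Truthful report 8: project not built, utility 0.
Report 12 instead: project built, pays 6, utility 8 - 6 = 2.
Since 2 > 0, reporting 12 is strictly better here, so truthful reporting is not dominant.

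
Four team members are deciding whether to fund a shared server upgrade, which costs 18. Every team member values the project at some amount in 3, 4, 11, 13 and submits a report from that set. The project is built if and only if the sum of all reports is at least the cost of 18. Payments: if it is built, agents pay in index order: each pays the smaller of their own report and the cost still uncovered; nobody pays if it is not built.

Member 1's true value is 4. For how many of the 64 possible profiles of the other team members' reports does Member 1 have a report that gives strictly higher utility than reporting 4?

56

Others report (3, 3, 11): truth gives 0; report 3 gives 1 > 0. Violating.
Others report (3, 3, 13): truth gives 0; report 3 gives 1 > 0. Violating.
Others report (3, 4, 11): truth gives 0; report 3 gives 1 > 0. Violating.
Others report (3, 4, 13): truth gives 0; report 3 gives 1 > 0. Violating.
Others report (3, 3, 3): truth gives 0; no alternative beats it.
Others report (3, 3, 4): truth gives 0; no alternative beats it.
(Checking all 64 profiles: 56 have a profitable deviation, 8 do not.)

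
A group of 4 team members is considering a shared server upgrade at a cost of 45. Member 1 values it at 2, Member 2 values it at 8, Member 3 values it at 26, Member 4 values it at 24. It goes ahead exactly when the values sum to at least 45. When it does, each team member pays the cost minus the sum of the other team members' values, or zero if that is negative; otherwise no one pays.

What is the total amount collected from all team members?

20

Total value 60 ≥ cost 45, so it is built.
Member 1: others sum to 58; max(0, 45 - 58) = 0.
Member 2: others sum to 52; max(0, 45 - 52) = 0.
Member 3: others sum to 34; max(0, 45 - 34) = 11.
Member 4: others sum to 36; max(0, 45 - 36) = 9.
Total collected = 0 + 0 + 11 + 9 = 20.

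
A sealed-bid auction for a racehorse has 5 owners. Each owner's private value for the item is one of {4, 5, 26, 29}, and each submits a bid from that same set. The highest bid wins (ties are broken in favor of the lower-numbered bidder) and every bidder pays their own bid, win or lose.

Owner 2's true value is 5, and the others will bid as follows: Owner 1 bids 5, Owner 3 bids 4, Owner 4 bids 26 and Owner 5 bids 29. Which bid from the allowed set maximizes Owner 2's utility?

4

Bid 4: loses but pays 4, utility -4.
Bid 5: loses but pays 5, utility -5.
Bid 26: loses but pays 26, utility -26.
Bid 29: wins, pays 29, utility 5 - 29 = -24.
The best choice is 4 with utility -4.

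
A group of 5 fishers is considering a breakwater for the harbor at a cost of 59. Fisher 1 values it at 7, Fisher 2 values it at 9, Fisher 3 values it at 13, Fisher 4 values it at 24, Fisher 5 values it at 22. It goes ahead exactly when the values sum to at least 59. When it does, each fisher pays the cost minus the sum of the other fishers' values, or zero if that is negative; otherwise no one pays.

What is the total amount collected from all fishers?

Total value 75 ≥ cost 59, so it is built.
Fisher 1: others sum to 68; max(0, 59 - 68) = 0.
Fisher 2: others sum to 66; max(0, 59 - 66) = 0.
Fisher 3: others sum to 62; max(0, 59 - 62) = 0.
Fisher 4: others sum to 51; max(0, 59 - 51) = 8.
Fisher 5: others sum to 53; max(0, 59 - 53) = 6.
Total collected = 0 + 0 + 0 + 8 + 6 = 14.

14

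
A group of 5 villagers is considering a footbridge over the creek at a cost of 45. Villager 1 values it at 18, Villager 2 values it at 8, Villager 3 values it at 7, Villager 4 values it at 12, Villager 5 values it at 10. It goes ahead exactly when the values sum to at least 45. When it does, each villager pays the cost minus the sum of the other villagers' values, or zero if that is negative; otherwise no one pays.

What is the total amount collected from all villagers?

Total value 55 ≥ cost 45, so it is built.
Villager 1: others sum to 37; max(0, 45 - 37) = 8.
Villager 2: others sum to 47; max(0, 45 - 47) = 0.
Villager 3: others sum to 48; max(0, 45 - 48) = 0.
Villager 4: others sum to 43; max(0, 45 - 43) = 2.
Villager 5: others sum to 45; max(0, 45 - 45) = 0.
Total collected = 8 + 0 + 0 + 2 + 0 = 10.

10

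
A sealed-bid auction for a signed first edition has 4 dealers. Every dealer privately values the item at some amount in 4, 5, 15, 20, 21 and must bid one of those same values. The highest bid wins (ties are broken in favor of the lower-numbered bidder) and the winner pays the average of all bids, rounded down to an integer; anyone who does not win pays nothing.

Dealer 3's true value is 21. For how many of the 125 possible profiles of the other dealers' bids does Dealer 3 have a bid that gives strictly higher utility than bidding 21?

Others bid (4, 4, 4): truth gives 13; bid 5 gives 17 > 13. Violating.
Others bid (4, 4, 5): truth gives 13; bid 5 gives 17 > 13. Violating.
Others bid (4, 4, 15): truth gives 10; bid 15 gives 12 > 10. Violating.
Others bid (4, 5, 4): truth gives 13; bid 15 gives 14 > 13. Violating.
Others bid (4, 4, 20): truth gives 9; no alternative beats it.
Others bid (4, 4, 21): truth gives 9; no alternative beats it.
(Checking all 125 profiles: 19 have a profitable deviation, 106 do not.)

19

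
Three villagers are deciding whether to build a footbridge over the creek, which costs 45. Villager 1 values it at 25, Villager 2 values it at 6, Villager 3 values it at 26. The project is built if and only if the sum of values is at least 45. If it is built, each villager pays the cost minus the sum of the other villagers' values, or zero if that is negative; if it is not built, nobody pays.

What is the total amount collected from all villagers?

27

Total value 57 ≥ cost 45, so it is built.
Villager 1: others sum to 32; max(0, 45 - 32) = 13.
Villager 2: others sum to 51; max(0, 45 - 51) = 0.
Villager 3: others sum to 31; max(0, 45 - 31) = 14.
Total collected = 13 + 0 + 14 = 27.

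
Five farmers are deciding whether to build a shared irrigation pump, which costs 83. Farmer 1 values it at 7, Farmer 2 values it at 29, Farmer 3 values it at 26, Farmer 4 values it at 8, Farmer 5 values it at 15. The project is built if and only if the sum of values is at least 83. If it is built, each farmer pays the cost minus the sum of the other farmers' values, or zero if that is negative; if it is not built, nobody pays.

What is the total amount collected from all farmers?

Total value 85 ≥ cost 83, so it is built.
Farmer 1: others sum to 78; max(0, 83 - 78) = 5.
Farmer 2: others sum to 56; max(0, 83 - 56) = 27.
Farmer 3: others sum to 59; max(0, 83 - 59) = 24.
Farmer 4: others sum to 77; max(0, 83 - 77) = 6.
Farmer 5: others sum to 70; max(0, 83 - 70) = 13.
Total collected = 5 + 27 + 24 + 6 + 13 = 75.

75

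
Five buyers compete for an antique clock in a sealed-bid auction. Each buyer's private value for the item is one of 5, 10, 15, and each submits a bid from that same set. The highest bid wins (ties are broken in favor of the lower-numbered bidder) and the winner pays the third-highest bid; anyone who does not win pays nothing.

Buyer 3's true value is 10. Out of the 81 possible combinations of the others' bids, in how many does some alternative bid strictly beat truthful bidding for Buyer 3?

4

Others bid (5, 5, 5, 15): truth gives 0; bid 15 gives 5 > 0. Violating.
Others bid (5, 5, 15, 5): truth gives 0; bid 15 gives 5 > 0. Violating.
Others bid (5, 10, 5, 5): truth gives 0; bid 15 gives 5 > 0. Violating.
Others bid (10, 5, 5, 5): truth gives 0; bid 15 gives 5 > 0. Violating.
Others bid (5, 5, 5, 5): truth gives 5; no alternative beats it.
Others bid (5, 5, 5, 10): truth gives 5; no alternative beats it.
(Checking all 81 profiles: 4 have a profitable deviation, 77 do not.)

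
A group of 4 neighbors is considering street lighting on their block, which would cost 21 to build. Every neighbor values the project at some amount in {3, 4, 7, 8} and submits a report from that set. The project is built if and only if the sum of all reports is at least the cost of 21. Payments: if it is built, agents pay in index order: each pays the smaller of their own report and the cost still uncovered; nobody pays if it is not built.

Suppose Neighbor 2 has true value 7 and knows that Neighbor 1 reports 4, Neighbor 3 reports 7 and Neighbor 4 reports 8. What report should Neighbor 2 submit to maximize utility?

3

Report 3: project built, pays 3, utility 7 - 3 = 4.
Report 4: project built, pays 4, utility 7 - 4 = 3.
Report 7: project built, pays 7, utility 7 - 7 = 0.
Report 8: project built, pays 8, utility 7 - 8 = -1.
The best choice is 3 with utility 4.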